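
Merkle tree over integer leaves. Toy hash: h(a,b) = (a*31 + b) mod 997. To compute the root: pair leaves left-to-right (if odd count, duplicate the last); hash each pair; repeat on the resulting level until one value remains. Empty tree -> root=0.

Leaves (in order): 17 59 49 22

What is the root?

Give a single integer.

Answer: 764

Derivation:
L0: [17, 59, 49, 22]
L1: h(17,59)=(17*31+59)%997=586 h(49,22)=(49*31+22)%997=544 -> [586, 544]
L2: h(586,544)=(586*31+544)%997=764 -> [764]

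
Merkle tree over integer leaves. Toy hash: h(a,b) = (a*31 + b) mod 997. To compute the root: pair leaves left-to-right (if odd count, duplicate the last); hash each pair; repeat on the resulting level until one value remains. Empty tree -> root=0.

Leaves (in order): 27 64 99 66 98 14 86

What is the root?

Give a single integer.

L0: [27, 64, 99, 66, 98, 14, 86]
L1: h(27,64)=(27*31+64)%997=901 h(99,66)=(99*31+66)%997=144 h(98,14)=(98*31+14)%997=61 h(86,86)=(86*31+86)%997=758 -> [901, 144, 61, 758]
L2: h(901,144)=(901*31+144)%997=159 h(61,758)=(61*31+758)%997=655 -> [159, 655]
L3: h(159,655)=(159*31+655)%997=599 -> [599]

Answer: 599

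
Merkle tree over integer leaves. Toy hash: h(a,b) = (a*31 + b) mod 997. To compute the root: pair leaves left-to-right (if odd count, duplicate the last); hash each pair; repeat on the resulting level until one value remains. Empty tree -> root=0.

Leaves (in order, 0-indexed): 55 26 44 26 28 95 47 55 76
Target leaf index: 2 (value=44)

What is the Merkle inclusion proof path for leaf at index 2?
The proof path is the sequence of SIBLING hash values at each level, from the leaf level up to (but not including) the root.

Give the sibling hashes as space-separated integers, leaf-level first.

Answer: 26 734 458 859

Derivation:
L0 (leaves): [55, 26, 44, 26, 28, 95, 47, 55, 76], target index=2
L1: h(55,26)=(55*31+26)%997=734 [pair 0] h(44,26)=(44*31+26)%997=393 [pair 1] h(28,95)=(28*31+95)%997=963 [pair 2] h(47,55)=(47*31+55)%997=515 [pair 3] h(76,76)=(76*31+76)%997=438 [pair 4] -> [734, 393, 963, 515, 438]
  Sibling for proof at L0: 26
L2: h(734,393)=(734*31+393)%997=216 [pair 0] h(963,515)=(963*31+515)%997=458 [pair 1] h(438,438)=(438*31+438)%997=58 [pair 2] -> [216, 458, 58]
  Sibling for proof at L1: 734
L3: h(216,458)=(216*31+458)%997=175 [pair 0] h(58,58)=(58*31+58)%997=859 [pair 1] -> [175, 859]
  Sibling for proof at L2: 458
L4: h(175,859)=(175*31+859)%997=302 [pair 0] -> [302]
  Sibling for proof at L3: 859
Root: 302
Proof path (sibling hashes from leaf to root): [26, 734, 458, 859]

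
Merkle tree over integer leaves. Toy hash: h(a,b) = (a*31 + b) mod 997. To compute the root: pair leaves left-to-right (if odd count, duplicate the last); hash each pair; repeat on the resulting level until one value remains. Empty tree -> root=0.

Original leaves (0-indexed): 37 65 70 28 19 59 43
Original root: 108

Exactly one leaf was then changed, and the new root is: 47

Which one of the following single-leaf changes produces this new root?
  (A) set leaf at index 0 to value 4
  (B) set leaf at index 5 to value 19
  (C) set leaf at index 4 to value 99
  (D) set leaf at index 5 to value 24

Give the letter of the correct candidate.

Original leaves: [37, 65, 70, 28, 19, 59, 43]
Target new root: 47
Try each candidate change and compute the resulting root:
Candidate A: set leaf[0] = 4 -> leaves = [4, 65, 70, 28, 19, 59, 43]
  L0: [4, 65, 70, 28, 19, 59, 43]
  L1: h(4,65)=(4*31+65)%997=189 h(70,28)=(70*31+28)%997=204 h(19,59)=(19*31+59)%997=648 h(43,43)=(43*31+43)%997=379 -> [189, 204, 648, 379]
  L2: h(189,204)=(189*31+204)%997=81 h(648,379)=(648*31+379)%997=527 -> [81, 527]
  L3: h(81,527)=(81*31+527)%997=47 -> [47]
  root = 47 == target 47  ** MATCH **
Candidate B: set leaf[5] = 19 -> leaves = [37, 65, 70, 28, 19, 19, 43]
  L0: [37, 65, 70, 28, 19, 19, 43]
  L1: h(37,65)=(37*31+65)%997=215 h(70,28)=(70*31+28)%997=204 h(19,19)=(19*31+19)%997=608 h(43,43)=(43*31+43)%997=379 -> [215, 204, 608, 379]
  L2: h(215,204)=(215*31+204)%997=887 h(608,379)=(608*31+379)%997=284 -> [887, 284]
  L3: h(887,284)=(887*31+284)%997=862 -> [862]
  root = 862 != target 47
Candidate C: set leaf[4] = 99 -> leaves = [37, 65, 70, 28, 99, 59, 43]
  L0: [37, 65, 70, 28, 99, 59, 43]
  L1: h(37,65)=(37*31+65)%997=215 h(70,28)=(70*31+28)%997=204 h(99,59)=(99*31+59)%997=137 h(43,43)=(43*31+43)%997=379 -> [215, 204, 137, 379]
  L2: h(215,204)=(215*31+204)%997=887 h(137,379)=(137*31+379)%997=638 -> [887, 638]
  L3: h(887,638)=(887*31+638)%997=219 -> [219]
  root = 219 != target 47
Candidate D: set leaf[5] = 24 -> leaves = [37, 65, 70, 28, 19, 24, 43]
  L0: [37, 65, 70, 28, 19, 24, 43]
  L1: h(37,65)=(37*31+65)%997=215 h(70,28)=(70*31+28)%997=204 h(19,24)=(19*31+24)%997=613 h(43,43)=(43*31+43)%997=379 -> [215, 204, 613, 379]
  L2: h(215,204)=(215*31+204)%997=887 h(613,379)=(613*31+379)%997=439 -> [887, 439]
  L3: h(887,439)=(887*31+439)%997=20 -> [20]
  root = 20 != target 47
Candidate A produces the target root.

Answer: A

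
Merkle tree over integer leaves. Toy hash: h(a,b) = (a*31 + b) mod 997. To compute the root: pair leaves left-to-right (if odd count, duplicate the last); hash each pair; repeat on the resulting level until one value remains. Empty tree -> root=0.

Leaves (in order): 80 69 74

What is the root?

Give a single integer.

Answer: 630

Derivation:
L0: [80, 69, 74]
L1: h(80,69)=(80*31+69)%997=555 h(74,74)=(74*31+74)%997=374 -> [555, 374]
L2: h(555,374)=(555*31+374)%997=630 -> [630]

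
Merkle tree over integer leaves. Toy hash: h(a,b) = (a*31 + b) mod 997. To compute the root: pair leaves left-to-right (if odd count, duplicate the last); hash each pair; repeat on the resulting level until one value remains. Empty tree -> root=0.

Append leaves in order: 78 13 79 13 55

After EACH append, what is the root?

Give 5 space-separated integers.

Answer: 78 437 123 57 261

Derivation:
After append 78 (leaves=[78]):
  L0: [78]
  root=78
After append 13 (leaves=[78, 13]):
  L0: [78, 13]
  L1: h(78,13)=(78*31+13)%997=437 -> [437]
  root=437
After append 79 (leaves=[78, 13, 79]):
  L0: [78, 13, 79]
  L1: h(78,13)=(78*31+13)%997=437 h(79,79)=(79*31+79)%997=534 -> [437, 534]
  L2: h(437,534)=(437*31+534)%997=123 -> [123]
  root=123
After append 13 (leaves=[78, 13, 79, 13]):
  L0: [78, 13, 79, 13]
  L1: h(78,13)=(78*31+13)%997=437 h(79,13)=(79*31+13)%997=468 -> [437, 468]
  L2: h(437,468)=(437*31+468)%997=57 -> [57]
  root=57
After append 55 (leaves=[78, 13, 79, 13, 55]):
  L0: [78, 13, 79, 13, 55]
  L1: h(78,13)=(78*31+13)%997=437 h(79,13)=(79*31+13)%997=468 h(55,55)=(55*31+55)%997=763 -> [437, 468, 763]
  L2: h(437,468)=(437*31+468)%997=57 h(763,763)=(763*31+763)%997=488 -> [57, 488]
  L3: h(57,488)=(57*31+488)%997=261 -> [261]
  root=261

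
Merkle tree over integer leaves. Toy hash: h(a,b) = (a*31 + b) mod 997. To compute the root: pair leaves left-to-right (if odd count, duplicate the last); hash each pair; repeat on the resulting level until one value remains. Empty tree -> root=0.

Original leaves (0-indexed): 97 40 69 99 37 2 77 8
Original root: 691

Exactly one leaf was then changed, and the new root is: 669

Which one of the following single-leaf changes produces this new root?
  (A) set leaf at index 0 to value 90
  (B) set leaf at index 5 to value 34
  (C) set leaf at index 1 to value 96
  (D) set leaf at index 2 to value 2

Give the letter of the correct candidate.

Answer: C

Derivation:
Original leaves: [97, 40, 69, 99, 37, 2, 77, 8]
Target new root: 669
Try each candidate change and compute the resulting root:
Candidate A: set leaf[0] = 90 -> leaves = [90, 40, 69, 99, 37, 2, 77, 8]
  L0: [90, 40, 69, 99, 37, 2, 77, 8]
  L1: h(90,40)=(90*31+40)%997=836 h(69,99)=(69*31+99)%997=244 h(37,2)=(37*31+2)%997=152 h(77,8)=(77*31+8)%997=401 -> [836, 244, 152, 401]
  L2: h(836,244)=(836*31+244)%997=238 h(152,401)=(152*31+401)%997=128 -> [238, 128]
  L3: h(238,128)=(238*31+128)%997=527 -> [527]
  root = 527 != target 669
Candidate B: set leaf[5] = 34 -> leaves = [97, 40, 69, 99, 37, 34, 77, 8]
  L0: [97, 40, 69, 99, 37, 34, 77, 8]
  L1: h(97,40)=(97*31+40)%997=56 h(69,99)=(69*31+99)%997=244 h(37,34)=(37*31+34)%997=184 h(77,8)=(77*31+8)%997=401 -> [56, 244, 184, 401]
  L2: h(56,244)=(56*31+244)%997=983 h(184,401)=(184*31+401)%997=123 -> [983, 123]
  L3: h(983,123)=(983*31+123)%997=686 -> [686]
  root = 686 != target 669
Candidate C: set leaf[1] = 96 -> leaves = [97, 96, 69, 99, 37, 2, 77, 8]
  L0: [97, 96, 69, 99, 37, 2, 77, 8]
  L1: h(97,96)=(97*31+96)%997=112 h(69,99)=(69*31+99)%997=244 h(37,2)=(37*31+2)%997=152 h(77,8)=(77*31+8)%997=401 -> [112, 244, 152, 401]
  L2: h(112,244)=(112*31+244)%997=725 h(152,401)=(152*31+401)%997=128 -> [725, 128]
  L3: h(725,128)=(725*31+128)%997=669 -> [669]
  root = 669 == target 669  ** MATCH **
Candidate D: set leaf[2] = 2 -> leaves = [97, 40, 2, 99, 37, 2, 77, 8]
  L0: [97, 40, 2, 99, 37, 2, 77, 8]
  L1: h(97,40)=(97*31+40)%997=56 h(2,99)=(2*31+99)%997=161 h(37,2)=(37*31+2)%997=152 h(77,8)=(77*31+8)%997=401 -> [56, 161, 152, 401]
  L2: h(56,161)=(56*31+161)%997=900 h(152,401)=(152*31+401)%997=128 -> [900, 128]
  L3: h(900,128)=(900*31+128)%997=112 -> [112]
  root = 112 != target 669
Candidate C produces the target root.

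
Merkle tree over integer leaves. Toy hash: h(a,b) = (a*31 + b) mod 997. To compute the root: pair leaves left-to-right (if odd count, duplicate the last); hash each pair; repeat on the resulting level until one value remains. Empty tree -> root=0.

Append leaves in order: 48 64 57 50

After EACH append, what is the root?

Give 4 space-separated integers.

Answer: 48 555 86 79

Derivation:
After append 48 (leaves=[48]):
  L0: [48]
  root=48
After append 64 (leaves=[48, 64]):
  L0: [48, 64]
  L1: h(48,64)=(48*31+64)%997=555 -> [555]
  root=555
After append 57 (leaves=[48, 64, 57]):
  L0: [48, 64, 57]
  L1: h(48,64)=(48*31+64)%997=555 h(57,57)=(57*31+57)%997=827 -> [555, 827]
  L2: h(555,827)=(555*31+827)%997=86 -> [86]
  root=86
After append 50 (leaves=[48, 64, 57, 50]):
  L0: [48, 64, 57, 50]
  L1: h(48,64)=(48*31+64)%997=555 h(57,50)=(57*31+50)%997=820 -> [555, 820]
  L2: h(555,820)=(555*31+820)%997=79 -> [79]
  root=79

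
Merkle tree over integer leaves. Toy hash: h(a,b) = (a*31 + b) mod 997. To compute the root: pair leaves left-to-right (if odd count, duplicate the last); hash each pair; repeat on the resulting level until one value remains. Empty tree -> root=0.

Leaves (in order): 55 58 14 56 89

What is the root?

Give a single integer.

L0: [55, 58, 14, 56, 89]
L1: h(55,58)=(55*31+58)%997=766 h(14,56)=(14*31+56)%997=490 h(89,89)=(89*31+89)%997=854 -> [766, 490, 854]
L2: h(766,490)=(766*31+490)%997=308 h(854,854)=(854*31+854)%997=409 -> [308, 409]
L3: h(308,409)=(308*31+409)%997=984 -> [984]

Answer: 984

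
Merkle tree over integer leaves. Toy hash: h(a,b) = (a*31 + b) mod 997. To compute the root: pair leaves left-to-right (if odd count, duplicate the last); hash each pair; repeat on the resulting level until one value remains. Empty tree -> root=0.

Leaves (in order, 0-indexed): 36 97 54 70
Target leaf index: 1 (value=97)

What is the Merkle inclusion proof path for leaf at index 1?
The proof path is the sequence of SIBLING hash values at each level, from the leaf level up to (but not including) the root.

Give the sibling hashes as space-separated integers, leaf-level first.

Answer: 36 747

Derivation:
L0 (leaves): [36, 97, 54, 70], target index=1
L1: h(36,97)=(36*31+97)%997=216 [pair 0] h(54,70)=(54*31+70)%997=747 [pair 1] -> [216, 747]
  Sibling for proof at L0: 36
L2: h(216,747)=(216*31+747)%997=464 [pair 0] -> [464]
  Sibling for proof at L1: 747
Root: 464
Proof path (sibling hashes from leaf to root): [36, 747]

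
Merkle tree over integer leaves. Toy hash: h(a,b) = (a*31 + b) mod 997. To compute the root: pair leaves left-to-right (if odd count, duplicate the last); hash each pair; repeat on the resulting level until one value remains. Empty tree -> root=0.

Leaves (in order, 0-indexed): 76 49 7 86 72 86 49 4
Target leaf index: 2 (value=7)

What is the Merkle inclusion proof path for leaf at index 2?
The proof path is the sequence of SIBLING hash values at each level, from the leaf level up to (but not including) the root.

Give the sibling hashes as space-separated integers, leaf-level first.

Answer: 86 411 600

Derivation:
L0 (leaves): [76, 49, 7, 86, 72, 86, 49, 4], target index=2
L1: h(76,49)=(76*31+49)%997=411 [pair 0] h(7,86)=(7*31+86)%997=303 [pair 1] h(72,86)=(72*31+86)%997=324 [pair 2] h(49,4)=(49*31+4)%997=526 [pair 3] -> [411, 303, 324, 526]
  Sibling for proof at L0: 86
L2: h(411,303)=(411*31+303)%997=83 [pair 0] h(324,526)=(324*31+526)%997=600 [pair 1] -> [83, 600]
  Sibling for proof at L1: 411
L3: h(83,600)=(83*31+600)%997=182 [pair 0] -> [182]
  Sibling for proof at L2: 600
Root: 182
Proof path (sibling hashes from leaf to root): [86, 411, 600]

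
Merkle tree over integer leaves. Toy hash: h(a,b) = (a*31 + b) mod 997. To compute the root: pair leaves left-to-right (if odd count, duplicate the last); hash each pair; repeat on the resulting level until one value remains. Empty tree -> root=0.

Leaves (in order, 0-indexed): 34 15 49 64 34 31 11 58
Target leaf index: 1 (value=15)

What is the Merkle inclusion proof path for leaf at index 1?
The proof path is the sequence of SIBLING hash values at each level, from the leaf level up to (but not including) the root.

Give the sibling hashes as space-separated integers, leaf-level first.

Answer: 34 586 136

Derivation:
L0 (leaves): [34, 15, 49, 64, 34, 31, 11, 58], target index=1
L1: h(34,15)=(34*31+15)%997=72 [pair 0] h(49,64)=(49*31+64)%997=586 [pair 1] h(34,31)=(34*31+31)%997=88 [pair 2] h(11,58)=(11*31+58)%997=399 [pair 3] -> [72, 586, 88, 399]
  Sibling for proof at L0: 34
L2: h(72,586)=(72*31+586)%997=824 [pair 0] h(88,399)=(88*31+399)%997=136 [pair 1] -> [824, 136]
  Sibling for proof at L1: 586
L3: h(824,136)=(824*31+136)%997=755 [pair 0] -> [755]
  Sibling for proof at L2: 136
Root: 755
Proof path (sibling hashes from leaf to root): [34, 586, 136]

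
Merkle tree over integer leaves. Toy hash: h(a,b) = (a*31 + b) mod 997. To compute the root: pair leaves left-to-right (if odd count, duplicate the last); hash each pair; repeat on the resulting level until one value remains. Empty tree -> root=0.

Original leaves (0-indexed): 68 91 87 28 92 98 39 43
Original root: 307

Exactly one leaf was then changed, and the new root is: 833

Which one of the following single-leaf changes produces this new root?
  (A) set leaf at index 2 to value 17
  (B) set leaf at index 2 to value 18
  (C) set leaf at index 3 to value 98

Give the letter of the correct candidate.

Original leaves: [68, 91, 87, 28, 92, 98, 39, 43]
Target new root: 833
Try each candidate change and compute the resulting root:
Candidate A: set leaf[2] = 17 -> leaves = [68, 91, 17, 28, 92, 98, 39, 43]
  L0: [68, 91, 17, 28, 92, 98, 39, 43]
  L1: h(68,91)=(68*31+91)%997=205 h(17,28)=(17*31+28)%997=555 h(92,98)=(92*31+98)%997=956 h(39,43)=(39*31+43)%997=255 -> [205, 555, 956, 255]
  L2: h(205,555)=(205*31+555)%997=928 h(956,255)=(956*31+255)%997=978 -> [928, 978]
  L3: h(928,978)=(928*31+978)%997=833 -> [833]
  root = 833 == target 833  ** MATCH **
Candidate B: set leaf[2] = 18 -> leaves = [68, 91, 18, 28, 92, 98, 39, 43]
  L0: [68, 91, 18, 28, 92, 98, 39, 43]
  L1: h(68,91)=(68*31+91)%997=205 h(18,28)=(18*31+28)%997=586 h(92,98)=(92*31+98)%997=956 h(39,43)=(39*31+43)%997=255 -> [205, 586, 956, 255]
  L2: h(205,586)=(205*31+586)%997=959 h(956,255)=(956*31+255)%997=978 -> [959, 978]
  L3: h(959,978)=(959*31+978)%997=797 -> [797]
  root = 797 != target 833
Candidate C: set leaf[3] = 98 -> leaves = [68, 91, 87, 98, 92, 98, 39, 43]
  L0: [68, 91, 87, 98, 92, 98, 39, 43]
  L1: h(68,91)=(68*31+91)%997=205 h(87,98)=(87*31+98)%997=801 h(92,98)=(92*31+98)%997=956 h(39,43)=(39*31+43)%997=255 -> [205, 801, 956, 255]
  L2: h(205,801)=(205*31+801)%997=177 h(956,255)=(956*31+255)%997=978 -> [177, 978]
  L3: h(177,978)=(177*31+978)%997=483 -> [483]
  root = 483 != target 833
Candidate A produces the target root.

Answer: A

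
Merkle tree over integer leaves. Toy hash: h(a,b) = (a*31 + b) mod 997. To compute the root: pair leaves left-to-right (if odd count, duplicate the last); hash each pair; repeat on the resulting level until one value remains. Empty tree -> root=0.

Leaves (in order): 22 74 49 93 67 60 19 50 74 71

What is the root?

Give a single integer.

Answer: 310

Derivation:
L0: [22, 74, 49, 93, 67, 60, 19, 50, 74, 71]
L1: h(22,74)=(22*31+74)%997=756 h(49,93)=(49*31+93)%997=615 h(67,60)=(67*31+60)%997=143 h(19,50)=(19*31+50)%997=639 h(74,71)=(74*31+71)%997=371 -> [756, 615, 143, 639, 371]
L2: h(756,615)=(756*31+615)%997=123 h(143,639)=(143*31+639)%997=87 h(371,371)=(371*31+371)%997=905 -> [123, 87, 905]
L3: h(123,87)=(123*31+87)%997=909 h(905,905)=(905*31+905)%997=47 -> [909, 47]
L4: h(909,47)=(909*31+47)%997=310 -> [310]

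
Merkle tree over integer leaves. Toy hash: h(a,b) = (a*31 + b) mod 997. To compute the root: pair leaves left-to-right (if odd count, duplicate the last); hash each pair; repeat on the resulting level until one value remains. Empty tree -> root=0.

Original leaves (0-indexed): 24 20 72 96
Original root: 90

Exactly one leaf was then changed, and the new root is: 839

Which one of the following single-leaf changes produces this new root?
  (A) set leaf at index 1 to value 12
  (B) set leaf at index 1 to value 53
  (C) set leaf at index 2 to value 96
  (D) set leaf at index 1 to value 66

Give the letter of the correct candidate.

Original leaves: [24, 20, 72, 96]
Target new root: 839
Try each candidate change and compute the resulting root:
Candidate A: set leaf[1] = 12 -> leaves = [24, 12, 72, 96]
  L0: [24, 12, 72, 96]
  L1: h(24,12)=(24*31+12)%997=756 h(72,96)=(72*31+96)%997=334 -> [756, 334]
  L2: h(756,334)=(756*31+334)%997=839 -> [839]
  root = 839 == target 839  ** MATCH **
Candidate B: set leaf[1] = 53 -> leaves = [24, 53, 72, 96]
  L0: [24, 53, 72, 96]
  L1: h(24,53)=(24*31+53)%997=797 h(72,96)=(72*31+96)%997=334 -> [797, 334]
  L2: h(797,334)=(797*31+334)%997=116 -> [116]
  root = 116 != target 839
Candidate C: set leaf[2] = 96 -> leaves = [24, 20, 96, 96]
  L0: [24, 20, 96, 96]
  L1: h(24,20)=(24*31+20)%997=764 h(96,96)=(96*31+96)%997=81 -> [764, 81]
  L2: h(764,81)=(764*31+81)%997=834 -> [834]
  root = 834 != target 839
Candidate D: set leaf[1] = 66 -> leaves = [24, 66, 72, 96]
  L0: [24, 66, 72, 96]
  L1: h(24,66)=(24*31+66)%997=810 h(72,96)=(72*31+96)%997=334 -> [810, 334]
  L2: h(810,334)=(810*31+334)%997=519 -> [519]
  root = 519 != target 839
Candidate A produces the target root.

Answer: A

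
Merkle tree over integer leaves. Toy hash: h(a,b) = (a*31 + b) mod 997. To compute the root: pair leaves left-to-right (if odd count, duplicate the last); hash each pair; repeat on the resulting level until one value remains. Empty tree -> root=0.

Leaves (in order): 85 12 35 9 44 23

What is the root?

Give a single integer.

L0: [85, 12, 35, 9, 44, 23]
L1: h(85,12)=(85*31+12)%997=653 h(35,9)=(35*31+9)%997=97 h(44,23)=(44*31+23)%997=390 -> [653, 97, 390]
L2: h(653,97)=(653*31+97)%997=400 h(390,390)=(390*31+390)%997=516 -> [400, 516]
L3: h(400,516)=(400*31+516)%997=952 -> [952]

Answer: 952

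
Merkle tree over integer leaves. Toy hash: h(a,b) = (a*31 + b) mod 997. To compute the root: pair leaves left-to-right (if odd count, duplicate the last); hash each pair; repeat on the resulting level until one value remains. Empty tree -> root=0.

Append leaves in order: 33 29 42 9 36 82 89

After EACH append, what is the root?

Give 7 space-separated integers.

Answer: 33 55 58 25 750 228 881

Derivation:
After append 33 (leaves=[33]):
  L0: [33]
  root=33
After append 29 (leaves=[33, 29]):
  L0: [33, 29]
  L1: h(33,29)=(33*31+29)%997=55 -> [55]
  root=55
After append 42 (leaves=[33, 29, 42]):
  L0: [33, 29, 42]
  L1: h(33,29)=(33*31+29)%997=55 h(42,42)=(42*31+42)%997=347 -> [55, 347]
  L2: h(55,347)=(55*31+347)%997=58 -> [58]
  root=58
After append 9 (leaves=[33, 29, 42, 9]):
  L0: [33, 29, 42, 9]
  L1: h(33,29)=(33*31+29)%997=55 h(42,9)=(42*31+9)%997=314 -> [55, 314]
  L2: h(55,314)=(55*31+314)%997=25 -> [25]
  root=25
After append 36 (leaves=[33, 29, 42, 9, 36]):
  L0: [33, 29, 42, 9, 36]
  L1: h(33,29)=(33*31+29)%997=55 h(42,9)=(42*31+9)%997=314 h(36,36)=(36*31+36)%997=155 -> [55, 314, 155]
  L2: h(55,314)=(55*31+314)%997=25 h(155,155)=(155*31+155)%997=972 -> [25, 972]
  L3: h(25,972)=(25*31+972)%997=750 -> [750]
  root=750
After append 82 (leaves=[33, 29, 42, 9, 36, 82]):
  L0: [33, 29, 42, 9, 36, 82]
  L1: h(33,29)=(33*31+29)%997=55 h(42,9)=(42*31+9)%997=314 h(36,82)=(36*31+82)%997=201 -> [55, 314, 201]
  L2: h(55,314)=(55*31+314)%997=25 h(201,201)=(201*31+201)%997=450 -> [25, 450]
  L3: h(25,450)=(25*31+450)%997=228 -> [228]
  root=228
After append 89 (leaves=[33, 29, 42, 9, 36, 82, 89]):
  L0: [33, 29, 42, 9, 36, 82, 89]
  L1: h(33,29)=(33*31+29)%997=55 h(42,9)=(42*31+9)%997=314 h(36,82)=(36*31+82)%997=201 h(89,89)=(89*31+89)%997=854 -> [55, 314, 201, 854]
  L2: h(55,314)=(55*31+314)%997=25 h(201,854)=(201*31+854)%997=106 -> [25, 106]
  L3: h(25,106)=(25*31+106)%997=881 -> [881]
  root=881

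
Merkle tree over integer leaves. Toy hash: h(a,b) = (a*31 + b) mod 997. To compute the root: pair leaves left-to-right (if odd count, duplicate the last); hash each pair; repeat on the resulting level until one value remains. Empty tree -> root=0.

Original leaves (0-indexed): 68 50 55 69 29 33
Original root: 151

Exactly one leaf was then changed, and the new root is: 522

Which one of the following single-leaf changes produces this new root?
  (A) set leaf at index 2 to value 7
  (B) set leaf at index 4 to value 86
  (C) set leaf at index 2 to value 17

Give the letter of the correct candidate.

Answer: C

Derivation:
Original leaves: [68, 50, 55, 69, 29, 33]
Target new root: 522
Try each candidate change and compute the resulting root:
Candidate A: set leaf[2] = 7 -> leaves = [68, 50, 7, 69, 29, 33]
  L0: [68, 50, 7, 69, 29, 33]
  L1: h(68,50)=(68*31+50)%997=164 h(7,69)=(7*31+69)%997=286 h(29,33)=(29*31+33)%997=932 -> [164, 286, 932]
  L2: h(164,286)=(164*31+286)%997=385 h(932,932)=(932*31+932)%997=911 -> [385, 911]
  L3: h(385,911)=(385*31+911)%997=882 -> [882]
  root = 882 != target 522
Candidate B: set leaf[4] = 86 -> leaves = [68, 50, 55, 69, 86, 33]
  L0: [68, 50, 55, 69, 86, 33]
  L1: h(68,50)=(68*31+50)%997=164 h(55,69)=(55*31+69)%997=777 h(86,33)=(86*31+33)%997=705 -> [164, 777, 705]
  L2: h(164,777)=(164*31+777)%997=876 h(705,705)=(705*31+705)%997=626 -> [876, 626]
  L3: h(876,626)=(876*31+626)%997=863 -> [863]
  root = 863 != target 522
Candidate C: set leaf[2] = 17 -> leaves = [68, 50, 17, 69, 29, 33]
  L0: [68, 50, 17, 69, 29, 33]
  L1: h(68,50)=(68*31+50)%997=164 h(17,69)=(17*31+69)%997=596 h(29,33)=(29*31+33)%997=932 -> [164, 596, 932]
  L2: h(164,596)=(164*31+596)%997=695 h(932,932)=(932*31+932)%997=911 -> [695, 911]
  L3: h(695,911)=(695*31+911)%997=522 -> [522]
  root = 522 == target 522  ** MATCH **
Candidate C produces the target root.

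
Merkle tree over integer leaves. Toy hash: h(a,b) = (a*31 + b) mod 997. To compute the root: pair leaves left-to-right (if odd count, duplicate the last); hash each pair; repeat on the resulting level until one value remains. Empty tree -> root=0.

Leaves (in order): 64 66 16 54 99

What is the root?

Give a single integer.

L0: [64, 66, 16, 54, 99]
L1: h(64,66)=(64*31+66)%997=56 h(16,54)=(16*31+54)%997=550 h(99,99)=(99*31+99)%997=177 -> [56, 550, 177]
L2: h(56,550)=(56*31+550)%997=292 h(177,177)=(177*31+177)%997=679 -> [292, 679]
L3: h(292,679)=(292*31+679)%997=758 -> [758]

Answer: 758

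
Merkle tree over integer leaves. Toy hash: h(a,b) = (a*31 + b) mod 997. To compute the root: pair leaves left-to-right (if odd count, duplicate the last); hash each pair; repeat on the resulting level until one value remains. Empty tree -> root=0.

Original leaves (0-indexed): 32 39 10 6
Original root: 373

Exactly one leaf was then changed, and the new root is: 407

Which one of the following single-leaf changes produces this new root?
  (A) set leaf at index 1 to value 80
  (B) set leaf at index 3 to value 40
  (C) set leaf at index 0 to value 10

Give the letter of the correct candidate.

Original leaves: [32, 39, 10, 6]
Target new root: 407
Try each candidate change and compute the resulting root:
Candidate A: set leaf[1] = 80 -> leaves = [32, 80, 10, 6]
  L0: [32, 80, 10, 6]
  L1: h(32,80)=(32*31+80)%997=75 h(10,6)=(10*31+6)%997=316 -> [75, 316]
  L2: h(75,316)=(75*31+316)%997=647 -> [647]
  root = 647 != target 407
Candidate B: set leaf[3] = 40 -> leaves = [32, 39, 10, 40]
  L0: [32, 39, 10, 40]
  L1: h(32,39)=(32*31+39)%997=34 h(10,40)=(10*31+40)%997=350 -> [34, 350]
  L2: h(34,350)=(34*31+350)%997=407 -> [407]
  root = 407 == target 407  ** MATCH **
Candidate C: set leaf[0] = 10 -> leaves = [10, 39, 10, 6]
  L0: [10, 39, 10, 6]
  L1: h(10,39)=(10*31+39)%997=349 h(10,6)=(10*31+6)%997=316 -> [349, 316]
  L2: h(349,316)=(349*31+316)%997=168 -> [168]
  root = 168 != target 407
Candidate B produces the target root.

Answer: B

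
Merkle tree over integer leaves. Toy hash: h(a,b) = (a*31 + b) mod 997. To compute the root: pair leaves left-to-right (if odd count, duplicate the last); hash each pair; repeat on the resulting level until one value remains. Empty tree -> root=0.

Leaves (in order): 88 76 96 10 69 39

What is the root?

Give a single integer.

Answer: 501

Derivation:
L0: [88, 76, 96, 10, 69, 39]
L1: h(88,76)=(88*31+76)%997=810 h(96,10)=(96*31+10)%997=992 h(69,39)=(69*31+39)%997=184 -> [810, 992, 184]
L2: h(810,992)=(810*31+992)%997=180 h(184,184)=(184*31+184)%997=903 -> [180, 903]
L3: h(180,903)=(180*31+903)%997=501 -> [501]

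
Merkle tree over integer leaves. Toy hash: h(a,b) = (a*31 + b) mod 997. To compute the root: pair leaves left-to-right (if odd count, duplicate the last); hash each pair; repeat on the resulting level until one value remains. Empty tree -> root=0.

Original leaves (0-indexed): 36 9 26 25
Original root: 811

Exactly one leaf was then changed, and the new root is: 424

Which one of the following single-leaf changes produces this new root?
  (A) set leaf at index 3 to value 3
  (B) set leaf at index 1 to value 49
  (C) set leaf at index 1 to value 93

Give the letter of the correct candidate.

Original leaves: [36, 9, 26, 25]
Target new root: 424
Try each candidate change and compute the resulting root:
Candidate A: set leaf[3] = 3 -> leaves = [36, 9, 26, 3]
  L0: [36, 9, 26, 3]
  L1: h(36,9)=(36*31+9)%997=128 h(26,3)=(26*31+3)%997=809 -> [128, 809]
  L2: h(128,809)=(128*31+809)%997=789 -> [789]
  root = 789 != target 424
Candidate B: set leaf[1] = 49 -> leaves = [36, 49, 26, 25]
  L0: [36, 49, 26, 25]
  L1: h(36,49)=(36*31+49)%997=168 h(26,25)=(26*31+25)%997=831 -> [168, 831]
  L2: h(168,831)=(168*31+831)%997=57 -> [57]
  root = 57 != target 424
Candidate C: set leaf[1] = 93 -> leaves = [36, 93, 26, 25]
  L0: [36, 93, 26, 25]
  L1: h(36,93)=(36*31+93)%997=212 h(26,25)=(26*31+25)%997=831 -> [212, 831]
  L2: h(212,831)=(212*31+831)%997=424 -> [424]
  root = 424 == target 424  ** MATCH **
Candidate C produces the target root.

Answer: C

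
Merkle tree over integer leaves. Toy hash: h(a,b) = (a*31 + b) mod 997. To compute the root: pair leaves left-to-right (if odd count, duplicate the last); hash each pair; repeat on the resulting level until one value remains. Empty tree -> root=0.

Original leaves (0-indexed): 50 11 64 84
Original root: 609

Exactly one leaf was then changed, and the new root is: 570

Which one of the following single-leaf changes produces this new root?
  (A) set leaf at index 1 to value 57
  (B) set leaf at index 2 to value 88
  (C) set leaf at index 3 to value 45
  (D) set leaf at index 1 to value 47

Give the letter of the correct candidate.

Answer: C

Derivation:
Original leaves: [50, 11, 64, 84]
Target new root: 570
Try each candidate change and compute the resulting root:
Candidate A: set leaf[1] = 57 -> leaves = [50, 57, 64, 84]
  L0: [50, 57, 64, 84]
  L1: h(50,57)=(50*31+57)%997=610 h(64,84)=(64*31+84)%997=74 -> [610, 74]
  L2: h(610,74)=(610*31+74)%997=41 -> [41]
  root = 41 != target 570
Candidate B: set leaf[2] = 88 -> leaves = [50, 11, 88, 84]
  L0: [50, 11, 88, 84]
  L1: h(50,11)=(50*31+11)%997=564 h(88,84)=(88*31+84)%997=818 -> [564, 818]
  L2: h(564,818)=(564*31+818)%997=356 -> [356]
  root = 356 != target 570
Candidate C: set leaf[3] = 45 -> leaves = [50, 11, 64, 45]
  L0: [50, 11, 64, 45]
  L1: h(50,11)=(50*31+11)%997=564 h(64,45)=(64*31+45)%997=35 -> [564, 35]
  L2: h(564,35)=(564*31+35)%997=570 -> [570]
  root = 570 == target 570  ** MATCH **
Candidate D: set leaf[1] = 47 -> leaves = [50, 47, 64, 84]
  L0: [50, 47, 64, 84]
  L1: h(50,47)=(50*31+47)%997=600 h(64,84)=(64*31+84)%997=74 -> [600, 74]
  L2: h(600,74)=(600*31+74)%997=728 -> [728]
  root = 728 != target 570
Candidate C produces the target root.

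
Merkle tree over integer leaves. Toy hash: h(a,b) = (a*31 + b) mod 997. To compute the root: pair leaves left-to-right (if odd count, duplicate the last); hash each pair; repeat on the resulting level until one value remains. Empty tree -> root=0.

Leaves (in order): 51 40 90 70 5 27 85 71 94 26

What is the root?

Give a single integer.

Answer: 435

Derivation:
L0: [51, 40, 90, 70, 5, 27, 85, 71, 94, 26]
L1: h(51,40)=(51*31+40)%997=624 h(90,70)=(90*31+70)%997=866 h(5,27)=(5*31+27)%997=182 h(85,71)=(85*31+71)%997=712 h(94,26)=(94*31+26)%997=946 -> [624, 866, 182, 712, 946]
L2: h(624,866)=(624*31+866)%997=270 h(182,712)=(182*31+712)%997=372 h(946,946)=(946*31+946)%997=362 -> [270, 372, 362]
L3: h(270,372)=(270*31+372)%997=766 h(362,362)=(362*31+362)%997=617 -> [766, 617]
L4: h(766,617)=(766*31+617)%997=435 -> [435]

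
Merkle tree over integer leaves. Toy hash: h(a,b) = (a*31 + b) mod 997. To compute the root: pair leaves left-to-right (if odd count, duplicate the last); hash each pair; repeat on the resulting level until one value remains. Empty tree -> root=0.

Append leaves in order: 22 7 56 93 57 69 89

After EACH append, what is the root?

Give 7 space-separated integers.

After append 22 (leaves=[22]):
  L0: [22]
  root=22
After append 7 (leaves=[22, 7]):
  L0: [22, 7]
  L1: h(22,7)=(22*31+7)%997=689 -> [689]
  root=689
After append 56 (leaves=[22, 7, 56]):
  L0: [22, 7, 56]
  L1: h(22,7)=(22*31+7)%997=689 h(56,56)=(56*31+56)%997=795 -> [689, 795]
  L2: h(689,795)=(689*31+795)%997=220 -> [220]
  root=220
After append 93 (leaves=[22, 7, 56, 93]):
  L0: [22, 7, 56, 93]
  L1: h(22,7)=(22*31+7)%997=689 h(56,93)=(56*31+93)%997=832 -> [689, 832]
  L2: h(689,832)=(689*31+832)%997=257 -> [257]
  root=257
After append 57 (leaves=[22, 7, 56, 93, 57]):
  L0: [22, 7, 56, 93, 57]
  L1: h(22,7)=(22*31+7)%997=689 h(56,93)=(56*31+93)%997=832 h(57,57)=(57*31+57)%997=827 -> [689, 832, 827]
  L2: h(689,832)=(689*31+832)%997=257 h(827,827)=(827*31+827)%997=542 -> [257, 542]
  L3: h(257,542)=(257*31+542)%997=533 -> [533]
  root=533
After append 69 (leaves=[22, 7, 56, 93, 57, 69]):
  L0: [22, 7, 56, 93, 57, 69]
  L1: h(22,7)=(22*31+7)%997=689 h(56,93)=(56*31+93)%997=832 h(57,69)=(57*31+69)%997=839 -> [689, 832, 839]
  L2: h(689,832)=(689*31+832)%997=257 h(839,839)=(839*31+839)%997=926 -> [257, 926]
  L3: h(257,926)=(257*31+926)%997=917 -> [917]
  root=917
After append 89 (leaves=[22, 7, 56, 93, 57, 69, 89]):
  L0: [22, 7, 56, 93, 57, 69, 89]
  L1: h(22,7)=(22*31+7)%997=689 h(56,93)=(56*31+93)%997=832 h(57,69)=(57*31+69)%997=839 h(89,89)=(89*31+89)%997=854 -> [689, 832, 839, 854]
  L2: h(689,832)=(689*31+832)%997=257 h(839,854)=(839*31+854)%997=941 -> [257, 941]
  L3: h(257,941)=(257*31+941)%997=932 -> [932]
  root=932

Answer: 22 689 220 257 533 917 932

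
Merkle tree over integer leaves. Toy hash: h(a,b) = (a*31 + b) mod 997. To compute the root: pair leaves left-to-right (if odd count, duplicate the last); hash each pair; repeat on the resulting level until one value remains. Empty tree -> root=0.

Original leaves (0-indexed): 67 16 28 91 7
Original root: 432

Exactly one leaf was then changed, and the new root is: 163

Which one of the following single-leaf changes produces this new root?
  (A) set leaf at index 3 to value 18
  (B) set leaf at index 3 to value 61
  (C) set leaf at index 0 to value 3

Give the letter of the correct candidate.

Original leaves: [67, 16, 28, 91, 7]
Target new root: 163
Try each candidate change and compute the resulting root:
Candidate A: set leaf[3] = 18 -> leaves = [67, 16, 28, 18, 7]
  L0: [67, 16, 28, 18, 7]
  L1: h(67,16)=(67*31+16)%997=99 h(28,18)=(28*31+18)%997=886 h(7,7)=(7*31+7)%997=224 -> [99, 886, 224]
  L2: h(99,886)=(99*31+886)%997=964 h(224,224)=(224*31+224)%997=189 -> [964, 189]
  L3: h(964,189)=(964*31+189)%997=163 -> [163]
  root = 163 == target 163  ** MATCH **
Candidate B: set leaf[3] = 61 -> leaves = [67, 16, 28, 61, 7]
  L0: [67, 16, 28, 61, 7]
  L1: h(67,16)=(67*31+16)%997=99 h(28,61)=(28*31+61)%997=929 h(7,7)=(7*31+7)%997=224 -> [99, 929, 224]
  L2: h(99,929)=(99*31+929)%997=10 h(224,224)=(224*31+224)%997=189 -> [10, 189]
  L3: h(10,189)=(10*31+189)%997=499 -> [499]
  root = 499 != target 163
Candidate C: set leaf[0] = 3 -> leaves = [3, 16, 28, 91, 7]
  L0: [3, 16, 28, 91, 7]
  L1: h(3,16)=(3*31+16)%997=109 h(28,91)=(28*31+91)%997=959 h(7,7)=(7*31+7)%997=224 -> [109, 959, 224]
  L2: h(109,959)=(109*31+959)%997=350 h(224,224)=(224*31+224)%997=189 -> [350, 189]
  L3: h(350,189)=(350*31+189)%997=72 -> [72]
  root = 72 != target 163
Candidate A produces the target root.

Answer: A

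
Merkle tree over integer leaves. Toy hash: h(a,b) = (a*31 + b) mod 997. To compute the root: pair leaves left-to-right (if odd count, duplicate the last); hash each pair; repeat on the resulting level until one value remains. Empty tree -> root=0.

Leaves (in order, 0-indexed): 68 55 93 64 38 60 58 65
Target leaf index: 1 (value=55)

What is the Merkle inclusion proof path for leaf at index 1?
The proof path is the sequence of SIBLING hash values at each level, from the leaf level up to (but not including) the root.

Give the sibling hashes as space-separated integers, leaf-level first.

Answer: 68 953 361

Derivation:
L0 (leaves): [68, 55, 93, 64, 38, 60, 58, 65], target index=1
L1: h(68,55)=(68*31+55)%997=169 [pair 0] h(93,64)=(93*31+64)%997=953 [pair 1] h(38,60)=(38*31+60)%997=241 [pair 2] h(58,65)=(58*31+65)%997=866 [pair 3] -> [169, 953, 241, 866]
  Sibling for proof at L0: 68
L2: h(169,953)=(169*31+953)%997=210 [pair 0] h(241,866)=(241*31+866)%997=361 [pair 1] -> [210, 361]
  Sibling for proof at L1: 953
L3: h(210,361)=(210*31+361)%997=889 [pair 0] -> [889]
  Sibling for proof at L2: 361
Root: 889
Proof path (sibling hashes from leaf to root): [68, 953, 361]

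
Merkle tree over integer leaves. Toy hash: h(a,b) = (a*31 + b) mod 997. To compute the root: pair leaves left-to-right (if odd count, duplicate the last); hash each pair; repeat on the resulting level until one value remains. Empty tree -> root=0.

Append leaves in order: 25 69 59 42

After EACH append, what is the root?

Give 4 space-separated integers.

Answer: 25 844 136 119

Derivation:
After append 25 (leaves=[25]):
  L0: [25]
  root=25
After append 69 (leaves=[25, 69]):
  L0: [25, 69]
  L1: h(25,69)=(25*31+69)%997=844 -> [844]
  root=844
After append 59 (leaves=[25, 69, 59]):
  L0: [25, 69, 59]
  L1: h(25,69)=(25*31+69)%997=844 h(59,59)=(59*31+59)%997=891 -> [844, 891]
  L2: h(844,891)=(844*31+891)%997=136 -> [136]
  root=136
After append 42 (leaves=[25, 69, 59, 42]):
  L0: [25, 69, 59, 42]
  L1: h(25,69)=(25*31+69)%997=844 h(59,42)=(59*31+42)%997=874 -> [844, 874]
  L2: h(844,874)=(844*31+874)%997=119 -> [119]
  root=119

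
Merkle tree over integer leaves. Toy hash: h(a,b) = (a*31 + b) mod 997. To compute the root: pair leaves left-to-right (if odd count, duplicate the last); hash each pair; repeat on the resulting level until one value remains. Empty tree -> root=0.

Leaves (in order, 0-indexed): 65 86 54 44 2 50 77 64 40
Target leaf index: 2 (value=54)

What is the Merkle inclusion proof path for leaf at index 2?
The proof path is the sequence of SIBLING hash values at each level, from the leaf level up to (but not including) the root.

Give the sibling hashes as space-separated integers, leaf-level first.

L0 (leaves): [65, 86, 54, 44, 2, 50, 77, 64, 40], target index=2
L1: h(65,86)=(65*31+86)%997=107 [pair 0] h(54,44)=(54*31+44)%997=721 [pair 1] h(2,50)=(2*31+50)%997=112 [pair 2] h(77,64)=(77*31+64)%997=457 [pair 3] h(40,40)=(40*31+40)%997=283 [pair 4] -> [107, 721, 112, 457, 283]
  Sibling for proof at L0: 44
L2: h(107,721)=(107*31+721)%997=50 [pair 0] h(112,457)=(112*31+457)%997=938 [pair 1] h(283,283)=(283*31+283)%997=83 [pair 2] -> [50, 938, 83]
  Sibling for proof at L1: 107
L3: h(50,938)=(50*31+938)%997=494 [pair 0] h(83,83)=(83*31+83)%997=662 [pair 1] -> [494, 662]
  Sibling for proof at L2: 938
L4: h(494,662)=(494*31+662)%997=24 [pair 0] -> [24]
  Sibling for proof at L3: 662
Root: 24
Proof path (sibling hashes from leaf to root): [44, 107, 938, 662]

Answer: 44 107 938 662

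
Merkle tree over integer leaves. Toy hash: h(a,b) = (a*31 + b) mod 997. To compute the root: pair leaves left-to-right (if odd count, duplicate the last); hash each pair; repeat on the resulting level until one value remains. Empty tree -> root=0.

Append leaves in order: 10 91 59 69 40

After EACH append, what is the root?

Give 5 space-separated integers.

Answer: 10 401 361 371 617

Derivation:
After append 10 (leaves=[10]):
  L0: [10]
  root=10
After append 91 (leaves=[10, 91]):
  L0: [10, 91]
  L1: h(10,91)=(10*31+91)%997=401 -> [401]
  root=401
After append 59 (leaves=[10, 91, 59]):
  L0: [10, 91, 59]
  L1: h(10,91)=(10*31+91)%997=401 h(59,59)=(59*31+59)%997=891 -> [401, 891]
  L2: h(401,891)=(401*31+891)%997=361 -> [361]
  root=361
After append 69 (leaves=[10, 91, 59, 69]):
  L0: [10, 91, 59, 69]
  L1: h(10,91)=(10*31+91)%997=401 h(59,69)=(59*31+69)%997=901 -> [401, 901]
  L2: h(401,901)=(401*31+901)%997=371 -> [371]
  root=371
After append 40 (leaves=[10, 91, 59, 69, 40]):
  L0: [10, 91, 59, 69, 40]
  L1: h(10,91)=(10*31+91)%997=401 h(59,69)=(59*31+69)%997=901 h(40,40)=(40*31+40)%997=283 -> [401, 901, 283]
  L2: h(401,901)=(401*31+901)%997=371 h(283,283)=(283*31+283)%997=83 -> [371, 83]
  L3: h(371,83)=(371*31+83)%997=617 -> [617]
  root=617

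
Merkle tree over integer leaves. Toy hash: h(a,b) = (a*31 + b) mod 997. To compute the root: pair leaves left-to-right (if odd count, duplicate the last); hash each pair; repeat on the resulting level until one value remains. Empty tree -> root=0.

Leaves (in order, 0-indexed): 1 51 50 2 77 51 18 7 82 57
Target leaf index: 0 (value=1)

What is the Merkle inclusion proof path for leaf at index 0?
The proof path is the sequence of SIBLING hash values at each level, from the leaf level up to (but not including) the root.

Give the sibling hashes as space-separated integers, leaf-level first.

L0 (leaves): [1, 51, 50, 2, 77, 51, 18, 7, 82, 57], target index=0
L1: h(1,51)=(1*31+51)%997=82 [pair 0] h(50,2)=(50*31+2)%997=555 [pair 1] h(77,51)=(77*31+51)%997=444 [pair 2] h(18,7)=(18*31+7)%997=565 [pair 3] h(82,57)=(82*31+57)%997=605 [pair 4] -> [82, 555, 444, 565, 605]
  Sibling for proof at L0: 51
L2: h(82,555)=(82*31+555)%997=106 [pair 0] h(444,565)=(444*31+565)%997=371 [pair 1] h(605,605)=(605*31+605)%997=417 [pair 2] -> [106, 371, 417]
  Sibling for proof at L1: 555
L3: h(106,371)=(106*31+371)%997=666 [pair 0] h(417,417)=(417*31+417)%997=383 [pair 1] -> [666, 383]
  Sibling for proof at L2: 371
L4: h(666,383)=(666*31+383)%997=92 [pair 0] -> [92]
  Sibling for proof at L3: 383
Root: 92
Proof path (sibling hashes from leaf to root): [51, 555, 371, 383]

Answer: 51 555 371 383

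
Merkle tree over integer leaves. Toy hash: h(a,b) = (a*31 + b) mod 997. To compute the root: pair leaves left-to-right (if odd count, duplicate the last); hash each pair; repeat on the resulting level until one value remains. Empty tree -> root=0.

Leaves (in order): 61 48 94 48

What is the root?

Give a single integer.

Answer: 260

Derivation:
L0: [61, 48, 94, 48]
L1: h(61,48)=(61*31+48)%997=942 h(94,48)=(94*31+48)%997=968 -> [942, 968]
L2: h(942,968)=(942*31+968)%997=260 -> [260]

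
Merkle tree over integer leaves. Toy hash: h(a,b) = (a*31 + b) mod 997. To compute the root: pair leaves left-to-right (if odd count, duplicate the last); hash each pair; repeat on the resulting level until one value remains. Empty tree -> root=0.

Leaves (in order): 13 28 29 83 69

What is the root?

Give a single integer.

Answer: 837

Derivation:
L0: [13, 28, 29, 83, 69]
L1: h(13,28)=(13*31+28)%997=431 h(29,83)=(29*31+83)%997=982 h(69,69)=(69*31+69)%997=214 -> [431, 982, 214]
L2: h(431,982)=(431*31+982)%997=385 h(214,214)=(214*31+214)%997=866 -> [385, 866]
L3: h(385,866)=(385*31+866)%997=837 -> [837]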